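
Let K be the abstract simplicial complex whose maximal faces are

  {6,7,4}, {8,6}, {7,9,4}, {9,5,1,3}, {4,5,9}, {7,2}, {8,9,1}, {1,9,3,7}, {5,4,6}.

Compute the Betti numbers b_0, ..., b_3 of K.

b_0 = 1, b_1 = 1, b_2 = 0, b_3 = 0.

K has 9 vertices, 19 edges, 12 triangles, 2 3-simplices.
rank ∂_0 = 0, rank ∂_1 = 8 ⇒ b_0 = 9 − 0 − 8 = 1; all invariant factors of ∂_1 are 1 so no torsion. So H_0 = Z.
rank ∂_1 = 8, rank ∂_2 = 10 ⇒ b_1 = 19 − 8 − 10 = 1; all invariant factors of ∂_2 are 1 so no torsion. So H_1 = Z.
rank ∂_2 = 10, rank ∂_3 = 2 ⇒ b_2 = 12 − 10 − 2 = 0; all invariant factors of ∂_3 are 1 so no torsion. So H_2 = 0.
rank ∂_3 = 2, rank ∂_4 = 0 ⇒ b_3 = 2 − 2 − 0 = 0. So H_3 = 0.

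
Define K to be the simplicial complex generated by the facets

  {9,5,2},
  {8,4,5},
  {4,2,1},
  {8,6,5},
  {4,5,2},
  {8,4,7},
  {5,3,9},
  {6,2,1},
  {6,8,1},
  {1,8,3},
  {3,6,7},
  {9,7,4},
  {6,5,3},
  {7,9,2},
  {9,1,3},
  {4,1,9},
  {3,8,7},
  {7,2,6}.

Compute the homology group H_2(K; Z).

H_2 = 0.

We work with the vertex ordering 1 < 2 < 3 < 4 < 5 < 6 < 7 < 8 < 9. The simplices of K, each written with vertices in increasing order, are:

  0-simplices (9): [1], [2], [3], [4], [5], [6], [7], [8], [9]
  1-simplices (27): (27 of them)
  2-simplices (18): [1,2,4], [1,2,6], [1,3,8], [1,3,9], [1,4,9], [1,6,8], [2,4,5], [2,5,9], [2,6,7], [2,7,9], [3,5,6], [3,5,9], [3,6,7], [3,7,8], [4,5,8], [4,7,8], [4,7,9], [5,6,8]

Hence C_0 ≅ Z^9, C_1 ≅ Z^27, C_2 ≅ Z^18.

The boundary map ∂_1: C_1 → C_0 is given by ∂[p,q] = [q] − [p]. For instance
  ∂[6,7] = [7] − [6].
The 9×27 boundary matrix has rank 8 and Smith normal form diag(1,1,1,1,1,1,1,1).

Boundary ∂_2: C_2 → C_1 acts by ∂[p,q,r] = [q,r] − [p,r] + [p,q]. For instance
  ∂[1,2,4] = [2,4] − [1,4] + [1,2],
  ∂[1,2,6] = [2,6] − [1,6] + [1,2].
The 27×18 boundary matrix has rank 18 and Smith normal form diag(1,1,1,1,1,1,1,1,1,1,1,1,1,1,1,1,1,2).

Reading off H_k = ker ∂_k / im ∂_{k+1}:

  H_2: rank ker ∂_2 − rank ∂_3 = (18 − 18) − 0 = 0, and there is no ∂_3, so H_2 = 0.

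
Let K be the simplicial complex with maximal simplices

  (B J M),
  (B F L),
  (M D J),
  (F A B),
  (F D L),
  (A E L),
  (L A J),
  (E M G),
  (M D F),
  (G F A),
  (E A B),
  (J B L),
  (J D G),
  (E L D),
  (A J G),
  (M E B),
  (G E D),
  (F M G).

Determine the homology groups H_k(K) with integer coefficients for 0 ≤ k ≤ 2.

Order the vertices as A < B < D < E < F < G < J < L < M. Listing each simplex with vertices in this order, K has dimension 2 with simplices:

  0-simplices (9): A, B, D, E, F, G, J, L, M
  1-simplices (27): AB, AE, AF, AG, AJ, AL, BE, BF, BJ, BL, BM, DE, DF, DG, DJ, DL, DM, EG, EL, EM, FG, FL, FM, GJ, GM, JL, JM
  2-simplices (18): ABE, ABF, AEL, AFG, AGJ, AJL, BEM, BFL, BJL, BJM, DEG, DEL, DFL, DFM, DGJ, DJM, EGM, FGM

giving chain groups C_0 ≅ Z^9, C_1 ≅ Z^27, C_2 ≅ Z^18.

The boundary map ∂_1: C_1 → C_0 maps an edge to its endpoints' difference, ∂[p,q] = q − p.
As a 9×27 matrix over Z this has rank 8, with invariant factors (1,1,1,1,1,1,1,1).

The boundary map ∂_2: C_2 → C_1 sends each 2-simplex [p,q,r] to [q,r] − [p,r] + [p,q]. For instance
  ∂BJL = JL − BL + BJ,
  ∂BJM = JM − BM + BJ.
As a 27×18 matrix over Z this has rank 18, with invariant factors (1,1,1,1,1,1,1,1,1,1,1,1,1,1,1,1,1,2).

Now H_k = ker ∂_k / im ∂_{k+1}, so:

  H_0: rank C_0 − rank ∂_1 = 9 − 8 = 1, and the invariant factors of ∂_1 are all 1, so H_0 = Z.
  H_1: rank ker ∂_1 − rank ∂_2 = (27 − 8) − 18 = 1, and ∂_2 has invariant factor 2 > 1, so H_1 = Z × Z/2.
  H_2: rank ker ∂_2 − rank ∂_3 = (18 − 18) − 0 = 0, and there is no ∂_3, so H_2 = 0.

(K is a triangulation of the Klein bottle.)

H_0 ≅ Z,  H_1 ≅ Z × Z/2,  H_2 = 0.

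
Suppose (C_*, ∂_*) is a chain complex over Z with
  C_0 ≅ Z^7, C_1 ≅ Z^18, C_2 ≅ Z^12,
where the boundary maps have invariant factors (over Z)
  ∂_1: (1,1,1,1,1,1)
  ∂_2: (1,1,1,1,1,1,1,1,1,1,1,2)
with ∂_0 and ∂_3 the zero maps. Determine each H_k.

H_0 ≅ Z,  H_1 ≅ Z/2,  H_2 = 0.

H_0: b_0 = 7 − 0 − 6 = 1; torsion from ∂_1 factors > 1: none. So H_0 ≅ Z.
H_1: b_1 = 18 − 6 − 12 = 0; torsion from ∂_2 factors > 1: [2]. So H_1 ≅ Z/2.
H_2: b_2 = 12 − 12 − 0 = 0; torsion from ∂_3 factors > 1: none. So H_2 ≅ 0.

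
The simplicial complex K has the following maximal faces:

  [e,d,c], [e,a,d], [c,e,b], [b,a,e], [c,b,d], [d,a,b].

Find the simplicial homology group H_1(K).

H_1 = 0.

K has 5 vertices, 9 edges, 6 triangles.
rank ∂_1 = 4, rank ∂_2 = 5 ⇒ b_1 = 9 − 4 − 5 = 0; all invariant factors of ∂_2 are 1 so no torsion. So H_1 ≅ 0.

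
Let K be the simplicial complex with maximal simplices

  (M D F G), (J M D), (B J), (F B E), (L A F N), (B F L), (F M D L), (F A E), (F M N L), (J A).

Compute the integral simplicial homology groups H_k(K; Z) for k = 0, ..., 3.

Fix the vertex order A < B < D < E < F < G < J < L < M < N and write every simplex with vertices in increasing order. Then dim K = 3 and the simplices of K are:

  0-simplices (10): A, B, D, E, F, G, J, L, M, N
  1-simplices (24): AE, AF, AJ, AL, AN, BE, BF, BJ, BL, DF, DG, DJ, DL, DM, EF, FG, FL, FM, FN, GM, JM, LM, LN, MN
  2-simplices (17): AEF, AFL, AFN, ALN, BEF, BFL, DFG, DFL, DFM, DGM, DJM, DLM, FGM, FLM, FLN, FMN, LMN
  3-simplices (4): AFLN, DFGM, DFLM, FLMN

so the chain groups are C_0 ≅ Z^10, C_1 ≅ Z^24, C_2 ≅ Z^17, C_3 ≅ Z^4.

The boundary map ∂_1: C_1 → C_0 is given by ∂[p,q] = [q] − [p]. For instance
  ∂EF = F − E.
This gives a 10×24 integer matrix of rank 9; reducing to Smith normal form yields diagonal entries (1,1,1,1,1,1,1,1,1).

The boundary map ∂_2: C_2 → C_1 maps a triangle to the signed sum of its edges. For instance
  ∂DFM = FM − DM + DF,
  ∂AFN = FN − AN + AF.
This gives a 24×17 integer matrix of rank 13; reducing to Smith normal form yields diagonal entries (1,1,1,1,1,1,1,1,1,1,1,1,1).

Boundary ∂_3: C_3 → C_2 sends each 3-simplex σ to the alternating sum Σ_i (−1)^i (σ with its i-th vertex removed). For instance
  ∂DFGM = FGM − DGM + DFM − DFG,
  ∂AFLN = FLN − ALN + AFN − AFL.
The 17×4 boundary matrix has rank 4 and Smith normal form diag(1,1,1,1).

Now H_k = ker ∂_k / im ∂_{k+1}, so:

  H_0: rank C_0 − rank ∂_1 = 10 − 9 = 1, and the invariant factors of ∂_1 are all 1, so H_0 = Z.
  H_1: rank ker ∂_1 − rank ∂_2 = (24 − 9) − 13 = 2, and the invariant factors of ∂_2 are all 1, so H_1 = Z^2.
  H_2: rank ker ∂_2 − rank ∂_3 = (17 − 13) − 4 = 0, and the invariant factors of ∂_3 are all 1, so H_2 = 0.
  H_3: rank ker ∂_3 − rank ∂_4 = (4 − 4) − 0 = 0, and there is no ∂_4, so H_3 = 0.

As a check, the Euler characteristic is 10 − 24 + 17 − 4 = -1, which agrees with 1 − 2 + 0 − 0 = -1.

H_0 ≅ Z,  H_1 ≅ Z^2,  H_2 = 0,  H_3 = 0.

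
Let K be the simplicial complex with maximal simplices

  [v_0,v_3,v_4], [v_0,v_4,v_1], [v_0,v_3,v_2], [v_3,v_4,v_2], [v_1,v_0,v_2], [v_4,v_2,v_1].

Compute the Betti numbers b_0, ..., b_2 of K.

b_0 = 1, b_1 = 0, b_2 = 1.

Fix the vertex order v_0 < v_1 < v_2 < v_3 < v_4 and write every simplex with vertices in increasing order. Then dim K = 2 and the simplices of K are:

  0-simplices (5): [v_0], [v_1], [v_2], [v_3], [v_4]
  1-simplices (9): [v_0,v_1], [v_0,v_2], [v_0,v_3], [v_0,v_4], [v_1,v_2], [v_1,v_4], [v_2,v_3], [v_2,v_4], [v_3,v_4]
  2-simplices (6): [v_0,v_1,v_2], [v_0,v_1,v_4], [v_0,v_2,v_3], [v_0,v_3,v_4], [v_1,v_2,v_4], [v_2,v_3,v_4]

so the chain groups are C_0 ≅ Z^5, C_1 ≅ Z^9, C_2 ≅ Z^6.

∂_1: C_1 → C_0 sends each edge [p,q] (with p < q) to q − p.
As a 5×9 matrix over Z this has rank 4, with invariant factors (1,1,1,1).

The boundary map ∂_2: C_2 → C_1 acts by ∂[p,q,r] = [q,r] − [p,r] + [p,q]. For instance
  ∂[v_0,v_1,v_2] = [v_1,v_2] − [v_0,v_2] + [v_0,v_1],
  ∂[v_0,v_1,v_4] = [v_1,v_4] − [v_0,v_4] + [v_0,v_1].
The resulting 9×6 matrix has rank 5, and its Smith normal form has invariant factors (1,1,1,1,1).

Now H_k = ker ∂_k / im ∂_{k+1}, so:

  H_0: rank C_0 − rank ∂_1 = 5 − 4 = 1, and the invariant factors of ∂_1 are all 1, so H_0 = Z.
  H_1: rank ker ∂_1 − rank ∂_2 = (9 − 4) − 5 = 0, and the invariant factors of ∂_2 are all 1, so H_1 = 0.
  H_2: rank ker ∂_2 − rank ∂_3 = (6 − 5) − 0 = 1, and there is no ∂_3, so H_2 = Z.

(K is a triangulation of the 2-sphere S^2.)

Hence the Betti numbers are b_0 = 1, b_1 = 0, b_2 = 1.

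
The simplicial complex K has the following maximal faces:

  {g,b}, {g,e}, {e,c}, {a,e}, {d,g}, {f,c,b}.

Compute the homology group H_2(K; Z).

H_2 = 0.

Take the total order a < b < c < d < e < f < g on the vertex set. Then K (dimension 2) consists of the simplices:

  0-simplices (7): a, b, c, d, e, f, g
  1-simplices (8): ae, bc, bf, bg, ce, cf, dg, eg
  2-simplices (1): bcf

so the chain groups are C_0 ≅ Z^7, C_1 ≅ Z^8, C_2 ≅ Z^1.

Boundary ∂_1: C_1 → C_0 maps an edge to its endpoints' difference, ∂[p,q] = q − p.
This gives a 7×8 integer matrix of rank 6; reducing to Smith normal form yields diagonal entries (1,1,1,1,1,1).

∂_2: C_2 → C_1 sends each 2-simplex [p,q,r] to [q,r] − [p,r] + [p,q]. For instance
  ∂bcf = cf − bf + bc.
The 8×1 boundary matrix has rank 1 and Smith normal form diag(1).

Now H_k = ker ∂_k / im ∂_{k+1}, so:

  H_2: rank ker ∂_2 − rank ∂_3 = (1 − 1) − 0 = 0, and there is no ∂_3, so H_2 ≅ 0.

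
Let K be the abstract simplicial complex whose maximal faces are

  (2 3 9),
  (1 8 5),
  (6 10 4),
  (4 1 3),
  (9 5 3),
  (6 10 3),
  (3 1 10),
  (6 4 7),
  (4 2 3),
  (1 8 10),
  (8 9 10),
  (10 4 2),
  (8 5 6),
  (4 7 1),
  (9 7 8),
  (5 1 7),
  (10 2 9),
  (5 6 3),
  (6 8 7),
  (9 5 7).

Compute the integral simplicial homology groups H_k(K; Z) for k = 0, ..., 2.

H_0 ≅ Z,  H_1 ≅ Z ⊕ Z/2Z,  H_2 = 0.

Order the vertices as 1 < 2 < 3 < 4 < 5 < 6 < 7 < 8 < 9 < 10. Listing each simplex with vertices in this order, K has dimension 2 with simplices:

  0-simplices (10): [1], [2], [3], [4], [5], [6], [7], [8], [9], [10]
  1-simplices (30): (30 of them)
  2-simplices (20): (20 of them)

giving chain groups C_0 ≅ Z^10, C_1 ≅ Z^30, C_2 ≅ Z^20.

∂_1: C_1 → C_0 maps an edge to its endpoints' difference, ∂[p,q] = q − p.
This gives a 10×30 integer matrix of rank 9; reducing to Smith normal form yields diagonal entries (1,1,1,1,1,1,1,1,1).

The boundary map ∂_2: C_2 → C_1 maps a triangle to the signed sum of its edges. For instance
  ∂[1,5,7] = [5,7] − [1,7] + [1,5],
  ∂[5,7,9] = [7,9] − [5,9] + [5,7].
The resulting 30×20 matrix has rank 20, and its Smith normal form has invariant factors (1,1,1,1,1,1,1,1,1,1,1,1,1,1,1,1,1,1,1,2).

Computing H_k = (kernel of ∂_k) / (image of ∂_{k+1}):

  H_0: rank C_0 − rank ∂_1 = 10 − 9 = 1, and the invariant factors of ∂_1 are all 1, so H_0 = Z.
  H_1: rank ker ∂_1 − rank ∂_2 = (30 − 9) − 20 = 1, and ∂_2 has invariant factor 2 > 1, so H_1 = Z ⊕ Z/2Z.
  H_2: rank ker ∂_2 − rank ∂_3 = (20 − 20) − 0 = 0, and there is no ∂_3, so H_2 = 0.

(K is a triangulation of the Klein bottle.)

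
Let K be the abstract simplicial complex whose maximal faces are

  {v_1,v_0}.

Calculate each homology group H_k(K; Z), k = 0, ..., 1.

Fix the vertex order v_0 < v_1 and write every simplex with vertices in increasing order. Then dim K = 1 and the simplices of K are:

  0-simplices (2): [v_0], [v_1]
  1-simplices (1): [v_0,v_1]

giving chain groups C_0 ≅ Z^2, C_1 ≅ Z^1.

The boundary map ∂_1: C_1 → C_0 is given by ∂[p,q] = [q] − [p]. For instance
  ∂[v_0,v_1] = [v_1] − [v_0].
As a 2×1 matrix over Z this has rank 1, with invariant factors (1).

Computing H_k = (kernel of ∂_k) / (image of ∂_{k+1}):

  H_0: rank C_0 − rank ∂_1 = 2 − 1 = 1, and the invariant factors of ∂_1 are all 1, so H_0 ≅ Z.
  H_1: rank ker ∂_1 − rank ∂_2 = (1 − 1) − 0 = 0, and there is no ∂_2, so H_1 ≅ 0.

H_0 ≅ Z,  H_1 = 0.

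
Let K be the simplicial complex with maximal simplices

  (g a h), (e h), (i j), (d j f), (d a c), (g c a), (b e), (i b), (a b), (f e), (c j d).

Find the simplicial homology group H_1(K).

H_1 ≅ Z^3.

Order the vertices as a < b < c < d < e < f < g < h < i < j. Listing each simplex with vertices in this order, K has dimension 2 with simplices:

  0-simplices (10): a, b, c, d, e, f, g, h, i, j
  1-simplices (17): ab, ac, ad, ag, ah, be, bi, cd, cg, cj, df, dj, ef, eh, fj, gh, ij
  2-simplices (5): acd, acg, agh, cdj, dfj

Hence C_0 ≅ Z^10, C_1 ≅ Z^17, C_2 ≅ Z^5.

∂_1: C_1 → C_0 sends each edge [p,q] (with p < q) to q − p. For instance
  ∂ij = j − i.
The resulting 10×17 matrix has rank 9, and its Smith normal form has invariant factors (1,1,1,1,1,1,1,1,1).

The boundary map ∂_2: C_2 → C_1 sends each 2-simplex [p,q,r] to [q,r] − [p,r] + [p,q]. For instance
  ∂acd = cd − ad + ac,
  ∂dfj = fj − dj + df.
As a 17×5 matrix over Z this has rank 5, with invariant factors (1,1,1,1,1).

From H_k ≅ ker(∂_k) / im(∂_{k+1}) we obtain:

  H_1: rank ker ∂_1 − rank ∂_2 = (17 − 9) − 5 = 3, and the invariant factors of ∂_2 are all 1, so H_1 ≅ Z^3.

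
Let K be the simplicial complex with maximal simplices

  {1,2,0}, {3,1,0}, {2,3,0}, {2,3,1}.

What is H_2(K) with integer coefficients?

H_2 = Z.

Fix the vertex order 0 < 1 < 2 < 3 and write every simplex with vertices in increasing order. Then dim K = 2 and the simplices of K are:

  0-simplices (4): [0], [1], [2], [3]
  1-simplices (6): [0,1], [0,2], [0,3], [1,2], [1,3], [2,3]
  2-simplices (4): [0,1,2], [0,1,3], [0,2,3], [1,2,3]

Hence C_0 ≅ Z^4, C_1 ≅ Z^6, C_2 ≅ Z^4.

The boundary map ∂_1: C_1 → C_0 is given by ∂[p,q] = [q] − [p]. For instance
  ∂[1,2] = [2] − [1].
The 4×6 boundary matrix has rank 3 and Smith normal form diag(1,1,1).

The boundary map ∂_2: C_2 → C_1 maps a triangle to the signed sum of its edges. For instance
  ∂[0,1,2] = [1,2] − [0,2] + [0,1],
  ∂[0,1,3] = [1,3] − [0,3] + [0,1].
The resulting 6×4 matrix has rank 3, and its Smith normal form has invariant factors (1,1,1).

Reading off H_k = ker ∂_k / im ∂_{k+1}:

  H_2: rank ker ∂_2 − rank ∂_3 = (4 − 3) − 0 = 1, and there is no ∂_3, so H_2 = Z.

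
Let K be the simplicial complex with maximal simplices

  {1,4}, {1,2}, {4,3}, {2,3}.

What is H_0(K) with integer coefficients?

K has 4 vertices, 4 edges.
rank ∂_0 = 0, rank ∂_1 = 3 ⇒ b_0 = 4 − 0 − 3 = 1; all invariant factors of ∂_1 are 1 so no torsion. So H_0 = Z.

H_0 = Z.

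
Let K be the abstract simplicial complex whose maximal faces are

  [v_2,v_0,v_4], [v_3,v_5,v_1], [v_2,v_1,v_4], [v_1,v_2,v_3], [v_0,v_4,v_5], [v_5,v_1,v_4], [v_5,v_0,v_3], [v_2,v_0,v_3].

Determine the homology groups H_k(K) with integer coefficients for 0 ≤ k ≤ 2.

Fix the vertex order v_0 < v_1 < v_2 < v_3 < v_4 < v_5 and write every simplex with vertices in increasing order. Then dim K = 2 and the simplices of K are:

  0-simplices (6): [v_0], [v_1], [v_2], [v_3], [v_4], [v_5]
  1-simplices (12): [v_0,v_2], [v_0,v_3], [v_0,v_4], [v_0,v_5], [v_1,v_2], [v_1,v_3], [v_1,v_4], [v_1,v_5], [v_2,v_3], [v_2,v_4], [v_3,v_5], [v_4,v_5]
  2-simplices (8): [v_0,v_2,v_3], [v_0,v_2,v_4], [v_0,v_3,v_5], [v_0,v_4,v_5], [v_1,v_2,v_3], [v_1,v_2,v_4], [v_1,v_3,v_5], [v_1,v_4,v_5]

so the chain groups are C_0 ≅ Z^6, C_1 ≅ Z^12, C_2 ≅ Z^8.

∂_1: C_1 → C_0 is given by ∂[p,q] = [q] − [p]. For instance
  ∂[v_4,v_5] = [v_5] − [v_4].
This gives a 6×12 integer matrix of rank 5; reducing to Smith normal form yields diagonal entries (1,1,1,1,1).

∂_2: C_2 → C_1 acts by ∂[p,q,r] = [q,r] − [p,r] + [p,q]. For instance
  ∂[v_0,v_2,v_3] = [v_2,v_3] − [v_0,v_3] + [v_0,v_2],
  ∂[v_0,v_3,v_5] = [v_3,v_5] − [v_0,v_5] + [v_0,v_3].
The 12×8 boundary matrix has rank 7 and Smith normal form diag(1,1,1,1,1,1,1).

Computing H_k = (kernel of ∂_k) / (image of ∂_{k+1}):

  H_0: rank C_0 − rank ∂_1 = 6 − 5 = 1, and the invariant factors of ∂_1 are all 1, so H_0 ≅ Z.
  H_1: rank ker ∂_1 − rank ∂_2 = (12 − 5) − 7 = 0, and the invariant factors of ∂_2 are all 1, so H_1 ≅ 0.
  H_2: rank ker ∂_2 − rank ∂_3 = (8 − 7) − 0 = 1, and there is no ∂_3, so H_2 ≅ Z.

As a check, the Euler characteristic is 6 − 12 + 8 = 2, which agrees with 1 − 0 + 1 = 2.

H_0 ≅ Z,  H_1 = 0,  H_2 ≅ Z.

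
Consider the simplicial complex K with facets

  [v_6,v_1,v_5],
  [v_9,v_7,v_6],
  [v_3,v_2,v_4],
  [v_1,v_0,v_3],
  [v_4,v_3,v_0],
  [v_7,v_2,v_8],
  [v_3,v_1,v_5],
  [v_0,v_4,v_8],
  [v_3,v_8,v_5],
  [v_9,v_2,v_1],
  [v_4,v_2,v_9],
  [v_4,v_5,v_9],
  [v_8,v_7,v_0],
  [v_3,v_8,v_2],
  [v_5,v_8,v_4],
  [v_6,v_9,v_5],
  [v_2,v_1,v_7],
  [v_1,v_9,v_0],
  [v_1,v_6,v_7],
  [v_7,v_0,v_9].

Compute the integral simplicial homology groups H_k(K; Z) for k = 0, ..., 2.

H_0 ≅ Z,  H_1 ≅ Z ⊕ Z_2,  H_2 = 0.

Take the total order v_0 < v_1 < v_2 < v_3 < v_4 < v_5 < v_6 < v_7 < v_8 < v_9 on the vertex set. Then K (dimension 2) consists of the simplices:

  0-simplices (10): [v_0], [v_1], [v_2], [v_3], [v_4], [v_5], [v_6], [v_7], [v_8], [v_9]
  1-simplices (30): (30 of them)
  2-simplices (20): (20 of them)

so the chain groups are C_0 ≅ Z^10, C_1 ≅ Z^30, C_2 ≅ Z^20.

∂_1: C_1 → C_0 maps an edge to its endpoints' difference, ∂[p,q] = q − p. For instance
  ∂[v_2,v_9] = [v_9] − [v_2].
The 10×30 boundary matrix has rank 9 and Smith normal form diag(1,1,1,1,1,1,1,1,1).

The boundary map ∂_2: C_2 → C_1 maps a triangle to the signed sum of its edges. For instance
  ∂[v_0,v_7,v_8] = [v_7,v_8] − [v_0,v_8] + [v_0,v_7],
  ∂[v_2,v_3,v_8] = [v_3,v_8] − [v_2,v_8] + [v_2,v_3].
This gives a 30×20 integer matrix of rank 20; reducing to Smith normal form yields diagonal entries (1,1,1,1,1,1,1,1,1,1,1,1,1,1,1,1,1,1,1,2).

Reading off H_k = ker ∂_k / im ∂_{k+1}:

  H_0: rank C_0 − rank ∂_1 = 10 − 9 = 1, and the invariant factors of ∂_1 are all 1, so H_0 = Z.
  H_1: rank ker ∂_1 − rank ∂_2 = (30 − 9) − 20 = 1, and ∂_2 has invariant factor 2 > 1, so H_1 = Z ⊕ Z_2.
  H_2: rank ker ∂_2 − rank ∂_3 = (20 − 20) − 0 = 0, and there is no ∂_3, so H_2 = 0.

As a check, the Euler characteristic is 10 − 30 + 20 = 0, which agrees with 1 − 1 + 0 = 0.
(K is a triangulation of the Klein bottle.)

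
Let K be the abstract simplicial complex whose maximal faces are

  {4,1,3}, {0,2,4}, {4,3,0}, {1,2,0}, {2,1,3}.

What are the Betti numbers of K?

We work with the vertex ordering 0 < 1 < 2 < 3 < 4. The simplices of K, each written with vertices in increasing order, are:

  0-simplices (5): [0], [1], [2], [3], [4]
  1-simplices (10): [0,1], [0,2], [0,3], [0,4], [1,2], [1,3], [1,4], [2,3], [2,4], [3,4]
  2-simplices (5): [0,1,2], [0,2,4], [0,3,4], [1,2,3], [1,3,4]

so the chain groups are C_0 ≅ Z^5, C_1 ≅ Z^10, C_2 ≅ Z^5.

The boundary map ∂_1: C_1 → C_0 is given by ∂[p,q] = [q] − [p]. For instance
  ∂[2,3] = [3] − [2].
This gives a 5×10 integer matrix of rank 4; reducing to Smith normal form yields diagonal entries (1,1,1,1).

Boundary ∂_2: C_2 → C_1 acts by ∂[p,q,r] = [q,r] − [p,r] + [p,q]. For instance
  ∂[0,1,2] = [1,2] − [0,2] + [0,1],
  ∂[0,2,4] = [2,4] − [0,4] + [0,2].
This gives a 10×5 integer matrix of rank 5; reducing to Smith normal form yields diagonal entries (1,1,1,1,1).

From H_k ≅ ker(∂_k) / im(∂_{k+1}) we obtain:

  H_0: rank C_0 − rank ∂_1 = 5 − 4 = 1, and the invariant factors of ∂_1 are all 1, so H_0 = Z.
  H_1: rank ker ∂_1 − rank ∂_2 = (10 − 4) − 5 = 1, and the invariant factors of ∂_2 are all 1, so H_1 = Z.
  H_2: rank ker ∂_2 − rank ∂_3 = (5 − 5) − 0 = 0, and there is no ∂_3, so H_2 = 0.

Hence the Betti numbers are b_0 = 1, b_1 = 1, b_2 = 0.

b_0 = 1, b_1 = 1, b_2 = 0.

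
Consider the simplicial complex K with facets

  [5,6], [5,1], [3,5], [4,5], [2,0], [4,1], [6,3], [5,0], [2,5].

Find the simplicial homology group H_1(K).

H_1 ≅ Z^3.

Take the total order 0 < 1 < 2 < 3 < 4 < 5 < 6 on the vertex set. Then K (dimension 1) consists of the simplices:

  0-simplices (7): [0], [1], [2], [3], [4], [5], [6]
  1-simplices (9): [0,2], [0,5], [1,4], [1,5], [2,5], [3,5], [3,6], [4,5], [5,6]

so the chain groups are C_0 ≅ Z^7, C_1 ≅ Z^9.

Boundary ∂_1: C_1 → C_0 sends each edge [p,q] (with p < q) to q − p.
This gives a 7×9 integer matrix of rank 6; reducing to Smith normal form yields diagonal entries (1,1,1,1,1,1).

Now H_k = ker ∂_k / im ∂_{k+1}, so:

  H_1: rank ker ∂_1 − rank ∂_2 = (9 − 6) − 0 = 3, and there is no ∂_2, so H_1 = Z^3.

(K is a triangulation of a wedge of 3 circles.)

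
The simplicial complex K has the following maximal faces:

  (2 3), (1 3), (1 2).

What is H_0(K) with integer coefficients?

Order the vertices as 1 < 2 < 3. Listing each simplex with vertices in this order, K has dimension 1 with simplices:

  0-simplices (3): [1], [2], [3]
  1-simplices (3): [1,2], [1,3], [2,3]

giving chain groups C_0 ≅ Z^3, C_1 ≅ Z^3.

∂_1: C_1 → C_0 maps an edge to its endpoints' difference, ∂[p,q] = q − p. For instance
  ∂[2,3] = [3] − [2].
This gives a 3×3 integer matrix of rank 2; reducing to Smith normal form yields diagonal entries (1,1).

From H_k ≅ ker(∂_k) / im(∂_{k+1}) we obtain:

  H_0: rank C_0 − rank ∂_1 = 3 − 2 = 1, and the invariant factors of ∂_1 are all 1, so H_0 ≅ Z.

(K is a triangulation of the circle S^1.)

H_0 = Z.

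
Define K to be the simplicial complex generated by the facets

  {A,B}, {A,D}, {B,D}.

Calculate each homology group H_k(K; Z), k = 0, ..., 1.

We work with the vertex ordering A < B < D. The simplices of K, each written with vertices in increasing order, are:

  0-simplices (3): A, B, D
  1-simplices (3): AB, AD, BD

giving chain groups C_0 ≅ Z^3, C_1 ≅ Z^3.

∂_1: C_1 → C_0 maps an edge to its endpoints' difference, ∂[p,q] = q − p.
The 3×3 boundary matrix has rank 2 and Smith normal form diag(1,1).

Now H_k = ker ∂_k / im ∂_{k+1}, so:

  H_0: rank C_0 − rank ∂_1 = 3 − 2 = 1, and the invariant factors of ∂_1 are all 1, so H_0 ≅ Z.
  H_1: rank ker ∂_1 − rank ∂_2 = (3 − 2) − 0 = 1, and there is no ∂_2, so H_1 ≅ Z.

H_0 = Z,  H_1 = Z.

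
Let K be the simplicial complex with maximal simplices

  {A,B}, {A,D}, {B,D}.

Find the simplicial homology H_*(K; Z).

H_0 ≅ Z,  H_1 ≅ Z.

We work with the vertex ordering A < B < D. The simplices of K, each written with vertices in increasing order, are:

  0-simplices (3): A, B, D
  1-simplices (3): AB, AD, BD

giving chain groups C_0 ≅ Z^3, C_1 ≅ Z^3.

Boundary ∂_1: C_1 → C_0 maps an edge to its endpoints' difference, ∂[p,q] = q − p.
As a 3×3 matrix over Z this has rank 2, with invariant factors (1,1).

Now H_k = ker ∂_k / im ∂_{k+1}, so:

  H_0: rank C_0 − rank ∂_1 = 3 − 2 = 1, and the invariant factors of ∂_1 are all 1, so H_0 = Z.
  H_1: rank ker ∂_1 − rank ∂_2 = (3 − 2) − 0 = 1, and there is no ∂_2, so H_1 = Z.

As a check, the Euler characteristic is 3 − 3 = 0, which agrees with 1 − 1 = 0.
(K is a triangulation of the circle S^1.)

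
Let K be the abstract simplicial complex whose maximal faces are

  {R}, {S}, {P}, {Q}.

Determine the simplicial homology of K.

Order the vertices as P < Q < R < S. Listing each simplex with vertices in this order, K has dimension 0 with simplices:

  0-simplices (4): P, Q, R, S

Hence C_0 ≅ Z^4.

Now H_k = ker ∂_k / im ∂_{k+1}, so:

  H_0: rank C_0 − rank ∂_1 = 4 − 0 = 4, and there is no ∂_1, so H_0 ≅ Z^4.

(K is a triangulation of a set of 4 points.)

H_0 ≅ Z^4.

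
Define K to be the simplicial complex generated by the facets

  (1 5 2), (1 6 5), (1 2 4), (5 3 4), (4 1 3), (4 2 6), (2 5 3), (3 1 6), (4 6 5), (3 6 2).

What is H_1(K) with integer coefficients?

H_1 ≅ Z/2.

We work with the vertex ordering 1 < 2 < 3 < 4 < 5 < 6. The simplices of K, each written with vertices in increasing order, are:

  0-simplices (6): [1], [2], [3], [4], [5], [6]
  1-simplices (15): [1,2], [1,3], [1,4], [1,5], [1,6], [2,3], [2,4], [2,5], [2,6], [3,4], [3,5], [3,6], [4,5], [4,6], [5,6]
  2-simplices (10): [1,2,4], [1,2,5], [1,3,4], [1,3,6], [1,5,6], [2,3,5], [2,3,6], [2,4,6], [3,4,5], [4,5,6]

giving chain groups C_0 ≅ Z^6, C_1 ≅ Z^15, C_2 ≅ Z^10.

Boundary ∂_1: C_1 → C_0 is given by ∂[p,q] = [q] − [p].
The resulting 6×15 matrix has rank 5, and its Smith normal form has invariant factors (1,1,1,1,1).

The boundary map ∂_2: C_2 → C_1 sends each 2-simplex [p,q,r] to [q,r] − [p,r] + [p,q]. For instance
  ∂[1,2,4] = [2,4] − [1,4] + [1,2],
  ∂[1,2,5] = [2,5] − [1,5] + [1,2].
The 15×10 boundary matrix has rank 10 and Smith normal form diag(1,1,1,1,1,1,1,1,1,2).

Now H_k = ker ∂_k / im ∂_{k+1}, so:

  H_1: rank ker ∂_1 − rank ∂_2 = (15 − 5) − 10 = 0, and ∂_2 has invariant factor 2 > 1, so H_1 ≅ Z/2.

(K is a triangulation of the real projective plane RP^2.)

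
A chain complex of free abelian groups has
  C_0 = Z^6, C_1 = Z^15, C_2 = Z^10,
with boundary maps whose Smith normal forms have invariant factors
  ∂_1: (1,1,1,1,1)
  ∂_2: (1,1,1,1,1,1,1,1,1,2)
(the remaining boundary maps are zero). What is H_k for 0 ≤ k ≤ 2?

H_0: b_0 = 6 − 0 − 5 = 1; torsion from ∂_1 factors > 1: none. So H_0 = Z.
H_1: b_1 = 15 − 5 − 10 = 0; torsion from ∂_2 factors > 1: [2]. So H_1 = Z/2.
H_2: b_2 = 10 − 10 − 0 = 0; torsion from ∂_3 factors > 1: none. So H_2 = 0.

H_0 = Z,  H_1 = Z/2,  H_2 = 0.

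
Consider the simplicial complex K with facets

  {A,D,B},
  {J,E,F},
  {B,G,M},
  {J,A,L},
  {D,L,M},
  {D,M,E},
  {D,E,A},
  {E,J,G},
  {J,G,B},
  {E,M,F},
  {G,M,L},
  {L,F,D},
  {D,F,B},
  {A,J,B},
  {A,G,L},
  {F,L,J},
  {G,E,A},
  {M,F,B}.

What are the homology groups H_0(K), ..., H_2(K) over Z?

H_0 = Z,  H_1 = Z ⊕ Z/2Z,  H_2 = 0.

Order the vertices as A < B < D < E < F < G < J < L < M. Listing each simplex with vertices in this order, K has dimension 2 with simplices:

  0-simplices (9): A, B, D, E, F, G, J, L, M
  1-simplices (27): AB, AD, AE, AG, AJ, AL, BD, BF, BG, BJ, BM, DE, DF, DL, DM, EF, EG, EJ, EM, FJ, FL, FM, GJ, GL, GM, JL, LM
  2-simplices (18): ABD, ABJ, ADE, AEG, AGL, AJL, BDF, BFM, BGJ, BGM, DEM, DFL, DLM, EFJ, EFM, EGJ, FJL, GLM

Hence C_0 ≅ Z^9, C_1 ≅ Z^27, C_2 ≅ Z^18.

∂_1: C_1 → C_0 is given by ∂[p,q] = [q] − [p]. For instance
  ∂DL = L − D.
This gives a 9×27 integer matrix of rank 8; reducing to Smith normal form yields diagonal entries (1,1,1,1,1,1,1,1).

∂_2: C_2 → C_1 maps a triangle to the signed sum of its edges. For instance
  ∂ABJ = BJ − AJ + AB,
  ∂AEG = EG − AG + AE.
As a 27×18 matrix over Z this has rank 18, with invariant factors (1,1,1,1,1,1,1,1,1,1,1,1,1,1,1,1,1,2).

Computing H_k = (kernel of ∂_k) / (image of ∂_{k+1}):

  H_0: rank C_0 − rank ∂_1 = 9 − 8 = 1, and the invariant factors of ∂_1 are all 1, so H_0 = Z.
  H_1: rank ker ∂_1 − rank ∂_2 = (27 − 8) − 18 = 1, and ∂_2 has invariant factor 2 > 1, so H_1 = Z ⊕ Z/2Z.
  H_2: rank ker ∂_2 − rank ∂_3 = (18 − 18) − 0 = 0, and there is no ∂_3, so H_2 = 0.

As a check, the Euler characteristic is 9 − 27 + 18 = 0, which agrees with 1 − 1 + 0 = 0.
(K is a triangulation of the Klein bottle.)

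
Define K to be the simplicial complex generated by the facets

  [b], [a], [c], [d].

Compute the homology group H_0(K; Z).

K has 4 vertices.
rank ∂_0 = 0, rank ∂_1 = 0 ⇒ b_0 = 4 − 0 − 0 = 4. So H_0 ≅ Z^4.

H_0 = Z^4.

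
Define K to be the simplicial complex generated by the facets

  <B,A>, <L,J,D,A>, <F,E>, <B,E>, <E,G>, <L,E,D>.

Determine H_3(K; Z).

Take the total order A < B < D < E < F < G < J < L on the vertex set. Then K (dimension 3) consists of the simplices:

  0-simplices (8): A, B, D, E, F, G, J, L
  1-simplices (12): AB, AD, AJ, AL, BE, DE, DJ, DL, EF, EG, EL, JL
  2-simplices (5): ADJ, ADL, AJL, DEL, DJL
  3-simplices (1): ADJL

giving chain groups C_0 ≅ Z^8, C_1 ≅ Z^12, C_2 ≅ Z^5, C_3 ≅ Z^1.

Boundary ∂_1: C_1 → C_0 maps an edge to its endpoints' difference, ∂[p,q] = q − p.
This gives a 8×12 integer matrix of rank 7; reducing to Smith normal form yields diagonal entries (1,1,1,1,1,1,1).

The boundary map ∂_2: C_2 → C_1 sends each 2-simplex [p,q,r] to [q,r] − [p,r] + [p,q]. For instance
  ∂DJL = JL − DL + DJ,
  ∂DEL = EL − DL + DE.
This gives a 12×5 integer matrix of rank 4; reducing to Smith normal form yields diagonal entries (1,1,1,1).

∂_3: C_3 → C_2 sends each 3-simplex σ to the alternating sum Σ_i (−1)^i (σ with its i-th vertex removed). For instance
  ∂ADJL = DJL − AJL + ADL − ADJ.
This gives a 5×1 integer matrix of rank 1; reducing to Smith normal form yields diagonal entries (1).

Computing H_k = (kernel of ∂_k) / (image of ∂_{k+1}):

  H_3: rank ker ∂_3 − rank ∂_4 = (1 − 1) − 0 = 0, and there is no ∂_4, so H_3 = 0.

H_3 = 0.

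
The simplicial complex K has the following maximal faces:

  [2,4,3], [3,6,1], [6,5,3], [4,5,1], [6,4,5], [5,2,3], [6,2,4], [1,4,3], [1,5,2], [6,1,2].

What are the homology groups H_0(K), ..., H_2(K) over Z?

Fix the vertex order 1 < 2 < 3 < 4 < 5 < 6 and write every simplex with vertices in increasing order. Then dim K = 2 and the simplices of K are:

  0-simplices (6): [1], [2], [3], [4], [5], [6]
  1-simplices (15): [1,2], [1,3], [1,4], [1,5], [1,6], [2,3], [2,4], [2,5], [2,6], [3,4], [3,5], [3,6], [4,5], [4,6], [5,6]
  2-simplices (10): [1,2,5], [1,2,6], [1,3,4], [1,3,6], [1,4,5], [2,3,4], [2,3,5], [2,4,6], [3,5,6], [4,5,6]

so the chain groups are C_0 ≅ Z^6, C_1 ≅ Z^15, C_2 ≅ Z^10.

Boundary ∂_1: C_1 → C_0 sends each edge [p,q] (with p < q) to q − p.
The 6×15 boundary matrix has rank 5 and Smith normal form diag(1,1,1,1,1).

∂_2: C_2 → C_1 sends each 2-simplex [p,q,r] to [q,r] − [p,r] + [p,q]. For instance
  ∂[1,2,5] = [2,5] − [1,5] + [1,2],
  ∂[1,4,5] = [4,5] − [1,5] + [1,4].
This gives a 15×10 integer matrix of rank 10; reducing to Smith normal form yields diagonal entries (1,1,1,1,1,1,1,1,1,2).

Computing H_k = (kernel of ∂_k) / (image of ∂_{k+1}):

  H_0: rank C_0 − rank ∂_1 = 6 − 5 = 1, and the invariant factors of ∂_1 are all 1, so H_0 = Z.
  H_1: rank ker ∂_1 − rank ∂_2 = (15 − 5) − 10 = 0, and ∂_2 has invariant factor 2 > 1, so H_1 = Z/2.
  H_2: rank ker ∂_2 − rank ∂_3 = (10 − 10) − 0 = 0, and there is no ∂_3, so H_2 = 0.

As a check, the Euler characteristic is 6 − 15 + 10 = 1, which agrees with 1 − 0 + 0 = 1.
(K is a triangulation of the real projective plane RP^2.)

H_0 = Z,  H_1 = Z/2,  H_2 = 0.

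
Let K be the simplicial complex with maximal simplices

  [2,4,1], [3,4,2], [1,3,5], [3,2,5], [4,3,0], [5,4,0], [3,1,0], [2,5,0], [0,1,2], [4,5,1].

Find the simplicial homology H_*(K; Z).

H_0 = Z,  H_1 = Z/2Z,  H_2 = 0.

Take the total order 0 < 1 < 2 < 3 < 4 < 5 on the vertex set. Then K (dimension 2) consists of the simplices:

  0-simplices (6): [0], [1], [2], [3], [4], [5]
  1-simplices (15): [0,1], [0,2], [0,3], [0,4], [0,5], [1,2], [1,3], [1,4], [1,5], [2,3], [2,4], [2,5], [3,4], [3,5], [4,5]
  2-simplices (10): [0,1,2], [0,1,3], [0,2,5], [0,3,4], [0,4,5], [1,2,4], [1,3,5], [1,4,5], [2,3,4], [2,3,5]

Hence C_0 ≅ Z^6, C_1 ≅ Z^15, C_2 ≅ Z^10.

The boundary map ∂_1: C_1 → C_0 sends each edge [p,q] (with p < q) to q − p.
The 6×15 boundary matrix has rank 5 and Smith normal form diag(1,1,1,1,1).

∂_2: C_2 → C_1 acts by ∂[p,q,r] = [q,r] − [p,r] + [p,q]. For instance
  ∂[0,4,5] = [4,5] − [0,5] + [0,4],
  ∂[1,2,4] = [2,4] − [1,4] + [1,2].
This gives a 15×10 integer matrix of rank 10; reducing to Smith normal form yields diagonal entries (1,1,1,1,1,1,1,1,1,2).

Computing H_k = (kernel of ∂_k) / (image of ∂_{k+1}):

  H_0: rank C_0 − rank ∂_1 = 6 − 5 = 1, and the invariant factors of ∂_1 are all 1, so H_0 = Z.
  H_1: rank ker ∂_1 − rank ∂_2 = (15 − 5) − 10 = 0, and ∂_2 has invariant factor 2 > 1, so H_1 = Z/2Z.
  H_2: rank ker ∂_2 − rank ∂_3 = (10 − 10) − 0 = 0, and there is no ∂_3, so H_2 = 0.

(K is a triangulation of the real projective plane RP^2.)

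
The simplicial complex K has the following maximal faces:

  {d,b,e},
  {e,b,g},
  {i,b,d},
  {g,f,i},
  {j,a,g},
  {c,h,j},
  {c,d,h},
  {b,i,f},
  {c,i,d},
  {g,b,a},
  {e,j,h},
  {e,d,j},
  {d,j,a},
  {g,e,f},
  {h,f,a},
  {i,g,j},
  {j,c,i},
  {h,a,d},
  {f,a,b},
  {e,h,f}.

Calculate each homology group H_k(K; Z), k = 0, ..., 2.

K has 10 vertices, 30 edges, 20 triangles.
rank ∂_0 = 0, rank ∂_1 = 9 ⇒ b_0 = 10 − 0 − 9 = 1; all invariant factors of ∂_1 are 1 so no torsion. So H_0 = Z.
rank ∂_1 = 9, rank ∂_2 = 20 ⇒ b_1 = 30 − 9 − 20 = 1; ∂_2 has invariant factor(s) [2] giving torsion. So H_1 = Z ⊕ Z/2.
rank ∂_2 = 20, rank ∂_3 = 0 ⇒ b_2 = 20 − 20 − 0 = 0. So H_2 = 0.

H_0 = Z,  H_1 = Z ⊕ Z/2,  H_2 = 0.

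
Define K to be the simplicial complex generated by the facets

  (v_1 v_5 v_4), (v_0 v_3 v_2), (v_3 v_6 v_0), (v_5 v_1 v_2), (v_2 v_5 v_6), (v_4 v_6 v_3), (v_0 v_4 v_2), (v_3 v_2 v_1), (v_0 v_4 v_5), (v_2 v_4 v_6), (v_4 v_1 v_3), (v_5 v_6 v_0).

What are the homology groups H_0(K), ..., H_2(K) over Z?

H_0 = Z,  H_1 = Z/2,  H_2 = 0.

We work with the vertex ordering v_0 < v_1 < v_2 < v_3 < v_4 < v_5 < v_6. The simplices of K, each written with vertices in increasing order, are:

  0-simplices (7): [v_0], [v_1], [v_2], [v_3], [v_4], [v_5], [v_6]
  1-simplices (18): (18 of them)
  2-simplices (12): (12 of them)

so the chain groups are C_0 ≅ Z^7, C_1 ≅ Z^18, C_2 ≅ Z^12.

∂_1: C_1 → C_0 maps an edge to its endpoints' difference, ∂[p,q] = q − p. For instance
  ∂[v_3,v_4] = [v_4] − [v_3].
The resulting 7×18 matrix has rank 6, and its Smith normal form has invariant factors (1,1,1,1,1,1).

The boundary map ∂_2: C_2 → C_1 sends each 2-simplex [p,q,r] to [q,r] − [p,r] + [p,q]. For instance
  ∂[v_0,v_5,v_6] = [v_5,v_6] − [v_0,v_6] + [v_0,v_5],
  ∂[v_1,v_2,v_3] = [v_2,v_3] − [v_1,v_3] + [v_1,v_2].
As a 18×12 matrix over Z this has rank 12, with invariant factors (1,1,1,1,1,1,1,1,1,1,1,2).

Reading off H_k = ker ∂_k / im ∂_{k+1}:

  H_0: rank C_0 − rank ∂_1 = 7 − 6 = 1, and the invariant factors of ∂_1 are all 1, so H_0 ≅ Z.
  H_1: rank ker ∂_1 − rank ∂_2 = (18 − 6) − 12 = 0, and ∂_2 has invariant factor 2 > 1, so H_1 ≅ Z/2.
  H_2: rank ker ∂_2 − rank ∂_3 = (12 − 12) − 0 = 0, and there is no ∂_3, so H_2 ≅ 0.

(K is a triangulation of the real projective plane RP^2.)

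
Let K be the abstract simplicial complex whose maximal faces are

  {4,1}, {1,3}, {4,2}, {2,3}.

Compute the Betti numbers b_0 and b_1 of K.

K has 4 vertices, 4 edges.
rank ∂_0 = 0, rank ∂_1 = 3 ⇒ b_0 = 4 − 0 − 3 = 1; all invariant factors of ∂_1 are 1 so no torsion. So H_0 ≅ Z.
rank ∂_1 = 3, rank ∂_2 = 0 ⇒ b_1 = 4 − 3 − 0 = 1. So H_1 ≅ Z.

b_0 = 1, b_1 = 1.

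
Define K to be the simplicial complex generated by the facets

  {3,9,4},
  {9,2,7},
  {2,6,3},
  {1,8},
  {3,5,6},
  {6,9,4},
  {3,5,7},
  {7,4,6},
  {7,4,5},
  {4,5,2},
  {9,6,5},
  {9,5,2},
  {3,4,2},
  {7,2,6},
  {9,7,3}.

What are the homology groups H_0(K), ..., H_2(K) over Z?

Take the total order 1 < 2 < 3 < 4 < 5 < 6 < 7 < 8 < 9 on the vertex set. Then K (dimension 2) consists of the simplices:

  0-simplices (9): [1], [2], [3], [4], [5], [6], [7], [8], [9]
  1-simplices (22): [1,8], [2,3], [2,4], [2,5], [2,6], [2,7], [2,9], [3,4], [3,5], [3,6], [3,7], [3,9], [4,5], [4,6], [4,7], [4,9], [5,6], [5,7], [5,9], [6,7], [6,9], [7,9]
  2-simplices (14): [2,3,4], [2,3,6], [2,4,5], [2,5,9], [2,6,7], [2,7,9], [3,4,9], [3,5,6], [3,5,7], [3,7,9], [4,5,7], [4,6,7], [4,6,9], [5,6,9]

Hence C_0 ≅ Z^9, C_1 ≅ Z^22, C_2 ≅ Z^14.

∂_1: C_1 → C_0 is given by ∂[p,q] = [q] − [p].
The resulting 9×22 matrix has rank 7, and its Smith normal form has invariant factors (1,1,1,1,1,1,1).

Boundary ∂_2: C_2 → C_1 sends each 2-simplex [p,q,r] to [q,r] − [p,r] + [p,q]. For instance
  ∂[4,6,9] = [6,9] − [4,9] + [4,6],
  ∂[3,5,7] = [5,7] − [3,7] + [3,5].
The resulting 22×14 matrix has rank 13, and its Smith normal form has invariant factors (1,1,1,1,1,1,1,1,1,1,1,1,1).

Computing H_k = (kernel of ∂_k) / (image of ∂_{k+1}):

  H_0: rank C_0 − rank ∂_1 = 9 − 7 = 2, and the invariant factors of ∂_1 are all 1, so H_0 ≅ Z^2.
  H_1: rank ker ∂_1 − rank ∂_2 = (22 − 7) − 13 = 2, and the invariant factors of ∂_2 are all 1, so H_1 ≅ Z^2.
  H_2: rank ker ∂_2 − rank ∂_3 = (14 − 13) − 0 = 1, and there is no ∂_3, so H_2 ≅ Z.

H_0 ≅ Z^2,  H_1 ≅ Z^2,  H_2 ≅ Z.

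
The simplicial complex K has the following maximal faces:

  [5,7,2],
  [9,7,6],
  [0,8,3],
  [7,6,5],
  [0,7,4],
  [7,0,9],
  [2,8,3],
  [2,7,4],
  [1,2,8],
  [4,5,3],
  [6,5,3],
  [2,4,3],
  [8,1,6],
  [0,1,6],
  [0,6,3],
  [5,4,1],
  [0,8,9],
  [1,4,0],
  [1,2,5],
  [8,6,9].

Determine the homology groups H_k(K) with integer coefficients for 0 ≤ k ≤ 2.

Take the total order 0 < 1 < 2 < 3 < 4 < 5 < 6 < 7 < 8 < 9 on the vertex set. Then K (dimension 2) consists of the simplices:

  0-simplices (10): [0], [1], [2], [3], [4], [5], [6], [7], [8], [9]
  1-simplices (30): (30 of them)
  2-simplices (20): (20 of them)

Hence C_0 ≅ Z^10, C_1 ≅ Z^30, C_2 ≅ Z^20.

The boundary map ∂_1: C_1 → C_0 is given by ∂[p,q] = [q] − [p].
This gives a 10×30 integer matrix of rank 9; reducing to Smith normal form yields diagonal entries (1,1,1,1,1,1,1,1,1).

∂_2: C_2 → C_1 sends each 2-simplex [p,q,r] to [q,r] − [p,r] + [p,q]. For instance
  ∂[5,6,7] = [6,7] − [5,7] + [5,6],
  ∂[3,5,6] = [5,6] − [3,6] + [3,5].
The resulting 30×20 matrix has rank 20, and its Smith normal form has invariant factors (1,1,1,1,1,1,1,1,1,1,1,1,1,1,1,1,1,1,1,2).

Now H_k = ker ∂_k / im ∂_{k+1}, so:

  H_0: rank C_0 − rank ∂_1 = 10 − 9 = 1, and the invariant factors of ∂_1 are all 1, so H_0 ≅ Z.
  H_1: rank ker ∂_1 − rank ∂_2 = (30 − 9) − 20 = 1, and ∂_2 has invariant factor 2 > 1, so H_1 ≅ Z ⊕ Z/2Z.
  H_2: rank ker ∂_2 − rank ∂_3 = (20 − 20) − 0 = 0, and there is no ∂_3, so H_2 ≅ 0.

(K is a triangulation of the Klein bottle.)

H_0 ≅ Z,  H_1 ≅ Z ⊕ Z/2Z,  H_2 = 0.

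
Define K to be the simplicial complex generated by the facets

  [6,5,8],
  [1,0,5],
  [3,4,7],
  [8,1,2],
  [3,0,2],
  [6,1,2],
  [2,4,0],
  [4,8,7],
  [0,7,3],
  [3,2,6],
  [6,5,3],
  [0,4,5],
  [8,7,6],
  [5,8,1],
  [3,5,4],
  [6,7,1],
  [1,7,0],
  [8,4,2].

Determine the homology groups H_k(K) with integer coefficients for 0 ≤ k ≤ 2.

Fix the vertex order 0 < 1 < 2 < 3 < 4 < 5 < 6 < 7 < 8 and write every simplex with vertices in increasing order. Then dim K = 2 and the simplices of K are:

  0-simplices (9): [0], [1], [2], [3], [4], [5], [6], [7], [8]
  1-simplices (27): (27 of them)
  2-simplices (18): [0,1,5], [0,1,7], [0,2,3], [0,2,4], [0,3,7], [0,4,5], [1,2,6], [1,2,8], [1,5,8], [1,6,7], [2,3,6], [2,4,8], [3,4,5], [3,4,7], [3,5,6], [4,7,8], [5,6,8], [6,7,8]

so the chain groups are C_0 ≅ Z^9, C_1 ≅ Z^27, C_2 ≅ Z^18.

Boundary ∂_1: C_1 → C_0 sends each edge [p,q] (with p < q) to q − p. For instance
  ∂[1,7] = [7] − [1].
The resulting 9×27 matrix has rank 8, and its Smith normal form has invariant factors (1,1,1,1,1,1,1,1).

The boundary map ∂_2: C_2 → C_1 acts by ∂[p,q,r] = [q,r] − [p,r] + [p,q]. For instance
  ∂[5,6,8] = [6,8] − [5,8] + [5,6],
  ∂[6,7,8] = [7,8] − [6,8] + [6,7].
The 27×18 boundary matrix has rank 18 and Smith normal form diag(1,1,1,1,1,1,1,1,1,1,1,1,1,1,1,1,1,2).

Now H_k = ker ∂_k / im ∂_{k+1}, so:

  H_0: rank C_0 − rank ∂_1 = 9 − 8 = 1, and the invariant factors of ∂_1 are all 1, so H_0 = Z.
  H_1: rank ker ∂_1 − rank ∂_2 = (27 − 8) − 18 = 1, and ∂_2 has invariant factor 2 > 1, so H_1 = Z ⊕ Z/2Z.
  H_2: rank ker ∂_2 − rank ∂_3 = (18 − 18) − 0 = 0, and there is no ∂_3, so H_2 = 0.

H_0 = Z,  H_1 = Z ⊕ Z/2Z,  H_2 = 0.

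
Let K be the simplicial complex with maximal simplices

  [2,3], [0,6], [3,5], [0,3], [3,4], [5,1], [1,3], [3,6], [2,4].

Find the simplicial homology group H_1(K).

Order the vertices as 0 < 1 < 2 < 3 < 4 < 5 < 6. Listing each simplex with vertices in this order, K has dimension 1 with simplices:

  0-simplices (7): [0], [1], [2], [3], [4], [5], [6]
  1-simplices (9): [0,3], [0,6], [1,3], [1,5], [2,3], [2,4], [3,4], [3,5], [3,6]

Hence C_0 ≅ Z^7, C_1 ≅ Z^9.

∂_1: C_1 → C_0 maps an edge to its endpoints' difference, ∂[p,q] = q − p.
The resulting 7×9 matrix has rank 6, and its Smith normal form has invariant factors (1,1,1,1,1,1).

From H_k ≅ ker(∂_k) / im(∂_{k+1}) we obtain:

  H_1: rank ker ∂_1 − rank ∂_2 = (9 − 6) − 0 = 3, and there is no ∂_2, so H_1 = Z^3.

H_1 ≅ Z^3.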